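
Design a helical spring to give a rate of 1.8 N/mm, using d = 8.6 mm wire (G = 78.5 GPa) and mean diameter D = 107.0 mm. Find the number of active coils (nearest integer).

N_a = Gd⁴/(8D³k) = (78.5×10³ × 8.6⁴)/(8 × 107.0³ × 1.8)
    = 4.29401e+08 / 1.76406e+07 = 24.34 → 24 coils

24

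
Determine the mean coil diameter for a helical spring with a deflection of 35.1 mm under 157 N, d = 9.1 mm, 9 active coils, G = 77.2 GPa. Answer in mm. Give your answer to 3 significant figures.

118 mm

Required rate k = F/δ = 157/35.1 = 4.4729 N/mm
D = (Gd⁴/(8N_a·k))^(1/3) = (77.2×10³·9.1⁴/(8·9·4.4729))^(1/3)
  = (1.64383e+06)^(1/3) = 118.0192 mm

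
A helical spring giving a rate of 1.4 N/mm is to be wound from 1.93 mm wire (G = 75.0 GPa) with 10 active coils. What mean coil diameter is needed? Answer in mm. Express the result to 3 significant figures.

D = (Gd⁴/(8N_a·k))^(1/3) = (75.0×10³·1.93⁴/(8·10·1.4))^(1/3)
  = (9291.21)^(1/3) = 21.0228 mm

21.0 mm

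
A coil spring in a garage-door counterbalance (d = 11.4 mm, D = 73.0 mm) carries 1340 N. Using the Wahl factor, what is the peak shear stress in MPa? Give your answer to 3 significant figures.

208 MPa

Spring index C = D/d = 73.0/11.4 = 6.4035
K_W = (4C−1)/(4C−4) + 0.615/C = 24.614/21.614 + 0.0960 = 1.2348
τ₀ = 8FD/(πd³) = 8·1340·73.0/(π·11.4³) = 782560/4654.4 = 168.13 MPa
τ_max = K·τ₀ = 1.2348 × 168.13 = 207.62 MPa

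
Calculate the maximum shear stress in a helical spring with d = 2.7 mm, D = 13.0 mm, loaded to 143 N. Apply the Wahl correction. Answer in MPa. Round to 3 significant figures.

Spring index C = D/d = 13.0/2.7 = 4.8148
K_W = (4C−1)/(4C−4) + 0.615/C = 18.259/15.259 + 0.1277 = 1.3243
τ₀ = 8FD/(πd³) = 8·143·13.0/(π·2.7³) = 14872/61.836 = 240.51 MPa
τ_max = K·τ₀ = 1.3243 × 240.51 = 318.51 MPa

319 MPa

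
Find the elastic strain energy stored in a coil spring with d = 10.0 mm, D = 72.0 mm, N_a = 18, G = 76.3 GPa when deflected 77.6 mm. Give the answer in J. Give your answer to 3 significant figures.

42.7 J

k = Gd⁴/(8D³N_a) = (76.3×10³)(10.0⁴)/(8·72.0³·18) = 14.196 N/mm
U = ½kδ² = 0.5 × 14.196 × 77.6² = 42742 N·mm = 42.742 J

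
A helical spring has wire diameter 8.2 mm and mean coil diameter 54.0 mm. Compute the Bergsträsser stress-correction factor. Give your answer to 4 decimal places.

1.2142

C = D/d = 54.0/8.2 = 6.5854
K_B = (4C+2)/(4C−3) = 28.341/23.341 = 1.2142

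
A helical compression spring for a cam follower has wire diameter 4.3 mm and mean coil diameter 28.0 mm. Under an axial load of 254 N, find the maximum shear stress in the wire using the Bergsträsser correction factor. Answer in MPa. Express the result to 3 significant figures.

277 MPa

Spring index C = D/d = 28.0/4.3 = 6.5116
K_B = (4C+2)/(4C−3) = 28.047/23.047 = 1.2170
τ₀ = 8FD/(πd³) = 8·254·28.0/(π·4.3³) = 56896/249.78 = 227.79 MPa
τ_max = K·τ₀ = 1.2170 × 227.79 = 277.2 MPa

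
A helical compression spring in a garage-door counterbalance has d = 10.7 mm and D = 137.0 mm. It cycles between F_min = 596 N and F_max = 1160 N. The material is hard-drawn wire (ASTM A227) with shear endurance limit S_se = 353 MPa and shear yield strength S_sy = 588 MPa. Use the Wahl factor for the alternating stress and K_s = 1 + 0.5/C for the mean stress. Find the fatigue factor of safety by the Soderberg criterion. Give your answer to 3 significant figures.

C = D/d = 137.0/10.7 = 12.8037; K_W = (4C−1)/(4C−4)+0.615/C = 1.1116; K_s = 1+0.5/C = 1.0391
F_a = (F_max−F_min)/2 = 282 N; F_m = (F_max+F_min)/2 = 878 N
τ_a = K_W·8F_aD/(πd³) = 1.1116 × 80.308 = 89.268 MPa
τ_m = K_s·8F_mD/(πd³) = 1.0391 × 250.04 = 259.8 MPa
Soderberg: 1/n_f = τ_a/S_se + τ_m/S_sy = 89.268/353 + 259.8/588 = 0.25288 + 0.44184 = 0.69472
n_f = 1/0.69472 = 1.439

1.44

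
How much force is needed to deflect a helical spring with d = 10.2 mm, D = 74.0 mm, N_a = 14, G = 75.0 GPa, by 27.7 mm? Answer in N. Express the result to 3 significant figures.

k = Gd⁴/(8D³N_a) = (75.0×10³)(10.2⁴)/(8·74.0³·14) = 17.887 N/mm
F = k·δ = 17.887 × 27.7 = 495.48 N

495 N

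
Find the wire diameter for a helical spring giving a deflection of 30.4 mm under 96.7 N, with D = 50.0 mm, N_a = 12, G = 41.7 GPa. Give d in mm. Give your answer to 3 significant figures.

Required rate k = F/δ = 96.7/30.4 = 3.1809 N/mm
d = (8D³N_a·k / G)^(1/4) = (8·50.0³·12·3.1809 / (41.7×10³))^0.25
  = (915.37)^0.25 = 5.5005 mm

5.50 mm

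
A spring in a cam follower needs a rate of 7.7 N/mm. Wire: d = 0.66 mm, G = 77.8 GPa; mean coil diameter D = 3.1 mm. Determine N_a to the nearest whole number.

N_a = Gd⁴/(8D³k) = (77.8×10³ × 0.66⁴)/(8 × 3.1³ × 7.7)
    = 14762.3 / 1835.13 = 8.044 → 8 coils

8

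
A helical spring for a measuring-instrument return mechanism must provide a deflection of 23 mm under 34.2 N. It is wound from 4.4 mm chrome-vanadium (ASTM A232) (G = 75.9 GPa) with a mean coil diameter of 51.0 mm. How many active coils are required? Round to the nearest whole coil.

18

Required rate k = F/δ = 34.2/23 = 1.487 N/mm
N_a = Gd⁴/(8D³k) = (75.9×10³ × 4.4⁴)/(8 × 51.0³ × 1.487)
    = 2.8448e+07 / 1.57797e+06 = 18.03 → 18 coils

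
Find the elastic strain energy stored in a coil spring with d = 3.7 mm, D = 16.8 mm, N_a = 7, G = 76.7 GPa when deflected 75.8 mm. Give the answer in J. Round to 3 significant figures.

156 J

k = Gd⁴/(8D³N_a) = (76.7×10³)(3.7⁴)/(8·16.8³·7) = 54.136 N/mm
U = ½kδ² = 0.5 × 54.136 × 75.8² = 1.5552e+05 N·mm = 155.52 J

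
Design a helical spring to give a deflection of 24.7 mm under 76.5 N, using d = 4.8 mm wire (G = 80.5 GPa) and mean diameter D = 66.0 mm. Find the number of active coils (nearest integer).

6

Required rate k = F/δ = 76.5/24.7 = 3.0972 N/mm
N_a = Gd⁴/(8D³k) = (80.5×10³ × 4.8⁴)/(8 × 66.0³ × 3.0972)
    = 4.27327e+07 / 7.12338e+06 = 5.999 → 6 coils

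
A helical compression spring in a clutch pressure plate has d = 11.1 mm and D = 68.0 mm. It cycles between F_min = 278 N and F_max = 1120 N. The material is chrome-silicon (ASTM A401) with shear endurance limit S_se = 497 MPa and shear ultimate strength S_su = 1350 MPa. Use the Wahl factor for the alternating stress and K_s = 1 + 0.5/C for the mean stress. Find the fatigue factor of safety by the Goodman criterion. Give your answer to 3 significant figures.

C = D/d = 68.0/11.1 = 6.1261; K_W = (4C−1)/(4C−4)+0.615/C = 1.2467; K_s = 1+0.5/C = 1.0816
F_a = (F_max−F_min)/2 = 421 N; F_m = (F_max+F_min)/2 = 699 N
τ_a = K_W·8F_aD/(πd³) = 1.2467 × 53.304 = 66.454 MPa
τ_m = K_s·8F_mD/(πd³) = 1.0816 × 88.503 = 95.726 MPa
Goodman: 1/n_f = τ_a/S_se + τ_m/S_su = 66.454/497 + 95.726/1350 = 0.13371 + 0.07091 = 0.20462
n_f = 1/0.20462 = 4.887

4.89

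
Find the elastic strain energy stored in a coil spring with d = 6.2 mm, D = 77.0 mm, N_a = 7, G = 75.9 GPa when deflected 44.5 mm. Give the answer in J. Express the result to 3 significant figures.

4.34 J

k = Gd⁴/(8D³N_a) = (75.9×10³)(6.2⁴)/(8·77.0³·7) = 4.3868 N/mm
U = ½kδ² = 0.5 × 4.3868 × 44.5² = 4343.5 N·mm = 4.3435 J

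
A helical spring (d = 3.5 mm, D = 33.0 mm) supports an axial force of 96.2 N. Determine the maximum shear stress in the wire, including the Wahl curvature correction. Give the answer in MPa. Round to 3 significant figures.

218 MPa

Spring index C = D/d = 33.0/3.5 = 9.4286
K_W = (4C−1)/(4C−4) + 0.615/C = 36.714/33.714 + 0.0652 = 1.1542
τ₀ = 8FD/(πd³) = 8·96.2·33.0/(π·3.5³) = 25396.8/134.7 = 188.55 MPa
τ_max = K·τ₀ = 1.1542 × 188.55 = 217.63 MPa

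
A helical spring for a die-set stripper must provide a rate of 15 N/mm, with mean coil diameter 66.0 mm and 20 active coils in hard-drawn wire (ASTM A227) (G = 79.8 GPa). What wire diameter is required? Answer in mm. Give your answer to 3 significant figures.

9.64 mm

d = (8D³N_a·k / G)^(1/4) = (8·66.0³·20·15 / (79.8×10³))^0.25
  = (8646.5)^0.25 = 9.6430 mm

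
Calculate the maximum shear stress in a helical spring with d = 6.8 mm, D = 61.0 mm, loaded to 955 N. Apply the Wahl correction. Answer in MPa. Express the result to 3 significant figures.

549 MPa

Spring index C = D/d = 61.0/6.8 = 8.9706
K_W = (4C−1)/(4C−4) + 0.615/C = 34.882/31.882 + 0.0686 = 1.1627
τ₀ = 8FD/(πd³) = 8·955·61.0/(π·6.8³) = 466040/987.82 = 471.79 MPa
τ_max = K·τ₀ = 1.1627 × 471.79 = 548.53 MPa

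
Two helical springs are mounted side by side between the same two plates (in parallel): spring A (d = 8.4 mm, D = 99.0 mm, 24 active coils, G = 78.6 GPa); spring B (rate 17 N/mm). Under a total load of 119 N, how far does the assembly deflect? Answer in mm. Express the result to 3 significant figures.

k_A = Gd⁴/(8D³N_a) = (78.6×10³)(8.4⁴)/(8·99.0³·24) = 2.1005 N/mm
Parallel: k_eq = 2.1005 + 17 = 19.101 N/mm
δ = F/k_eq = 119/19.101 = 6.2302 mm

6.23 mm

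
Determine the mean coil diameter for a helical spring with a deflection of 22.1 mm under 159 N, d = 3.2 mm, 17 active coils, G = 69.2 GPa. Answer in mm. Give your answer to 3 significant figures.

Required rate k = F/δ = 159/22.1 = 7.1946 N/mm
D = (Gd⁴/(8N_a·k))^(1/3) = (69.2×10³·3.2⁴/(8·17·7.1946))^(1/3)
  = (7415.87)^(1/3) = 19.5009 mm

19.5 mm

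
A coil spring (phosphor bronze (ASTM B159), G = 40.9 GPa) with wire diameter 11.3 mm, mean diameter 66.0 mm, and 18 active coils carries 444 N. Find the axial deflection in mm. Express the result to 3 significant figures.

27.6 mm

k = Gd⁴/(8D³N_a) = (40.9×10³)(11.3⁴)/(8·66.0³·18) = 16.108 N/mm
δ = F/k = 444 / 16.108 = 27.564 mm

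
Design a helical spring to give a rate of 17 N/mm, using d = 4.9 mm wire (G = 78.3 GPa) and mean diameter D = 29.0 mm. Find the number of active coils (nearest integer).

14

N_a = Gd⁴/(8D³k) = (78.3×10³ × 4.9⁴)/(8 × 29.0³ × 17)
    = 4.51384e+07 / 3.3169e+06 = 13.61 → 14 coils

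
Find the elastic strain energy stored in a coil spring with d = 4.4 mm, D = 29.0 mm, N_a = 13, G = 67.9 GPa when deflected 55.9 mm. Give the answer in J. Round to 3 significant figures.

15.7 J

k = Gd⁴/(8D³N_a) = (67.9×10³)(4.4⁴)/(8·29.0³·13) = 10.034 N/mm
U = ½kδ² = 0.5 × 10.034 × 55.9² = 15676 N·mm = 15.676 J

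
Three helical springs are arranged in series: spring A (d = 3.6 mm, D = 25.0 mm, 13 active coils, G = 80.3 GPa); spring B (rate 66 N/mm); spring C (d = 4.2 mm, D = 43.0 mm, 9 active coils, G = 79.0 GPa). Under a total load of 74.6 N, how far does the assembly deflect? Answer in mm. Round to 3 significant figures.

k_A = Gd⁴/(8D³N_a) = (80.3×10³)(3.6⁴)/(8·25.0³·13) = 8.2999 N/mm
k_C = Gd⁴/(8D³N_a) = (79.0×10³)(4.2⁴)/(8·43.0³·9) = 4.2942 N/mm
Series: 1/k_eq = 1/8.2999 + 1/66 + 1/4.2942 = 0.36851; k_eq = 2.7137 N/mm
δ = F/k_eq = 74.6/2.7137 = 27.49 mm

27.5 mm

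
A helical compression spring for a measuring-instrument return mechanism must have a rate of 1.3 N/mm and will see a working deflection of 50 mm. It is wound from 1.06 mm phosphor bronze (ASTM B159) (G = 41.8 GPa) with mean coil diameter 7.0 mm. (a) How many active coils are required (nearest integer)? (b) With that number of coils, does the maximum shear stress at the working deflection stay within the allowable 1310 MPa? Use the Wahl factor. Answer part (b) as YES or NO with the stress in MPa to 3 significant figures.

(a) 15 coils; (b) YES, τ_max = 1180 MPa

N_a = Gd⁴/(8D³k) = (41.8×10³)(1.06⁴)/(8·7.0³·1.3) = 14.79 → N_a = 15
Actual rate k = Gd⁴/(8D³·15) = 1.2821 N/mm
Working load F = kδ = 1.2821·50 = 64.105 N
C = 7.0/1.06 = 6.6038; K_W = (4C−1)/(4C−4)+0.615/C = 1.2270
τ_max = K_W·8FD/(πd³) = 1.2270·959.43 = 1177.2 MPa
τ_max ≤ 1310 MPa → acceptable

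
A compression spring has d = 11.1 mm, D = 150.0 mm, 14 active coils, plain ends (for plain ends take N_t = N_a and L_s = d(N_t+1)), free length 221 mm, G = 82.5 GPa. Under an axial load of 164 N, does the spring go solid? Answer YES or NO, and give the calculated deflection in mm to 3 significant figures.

k = Gd⁴/(8D³N_a) = (82.5×10³)(11.1⁴)/(8·150.0³·14) = 3.3132 N/mm
N_t = 14; L_s = 11.1·15 = 166.5 mm; δ_solid = L₀ − L_s = 221 − 166.5 = 54.5 mm
δ = F/k = 164/3.3132 = 49.498 mm
δ < δ_solid → spring does not go solid

NO, δ = 49.5 mm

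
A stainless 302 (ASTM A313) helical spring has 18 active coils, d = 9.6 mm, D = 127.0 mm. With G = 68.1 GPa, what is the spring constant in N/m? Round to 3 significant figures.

k = Gd⁴/(8D³N_a) = (68.1×10³ × 9.6⁴) / (8 × 127.0³ × 18)
  = 5.78405e+08 / 2.94967e+08 = 1.9609 N/mm = 1960.9 N/m

1960 N/m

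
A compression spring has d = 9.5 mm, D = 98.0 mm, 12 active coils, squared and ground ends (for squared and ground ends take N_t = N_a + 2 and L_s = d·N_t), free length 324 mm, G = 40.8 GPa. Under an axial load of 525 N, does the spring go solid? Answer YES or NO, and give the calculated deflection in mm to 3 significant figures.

NO, δ = 143 mm

k = Gd⁴/(8D³N_a) = (40.8×10³)(9.5⁴)/(8·98.0³·12) = 3.6779 N/mm
N_t = 14; L_s = 9.5·14 = 133 mm; δ_solid = L₀ − L_s = 324 − 133 = 191 mm
δ = F/k = 525/3.6779 = 142.74 mm
δ < δ_solid → spring does not go solid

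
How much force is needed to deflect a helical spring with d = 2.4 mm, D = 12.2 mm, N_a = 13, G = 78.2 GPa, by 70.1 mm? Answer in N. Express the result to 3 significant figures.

k = Gd⁴/(8D³N_a) = (78.2×10³)(2.4⁴)/(8·12.2³·13) = 13.738 N/mm
F = k·δ = 13.738 × 70.1 = 963.07 N

963 N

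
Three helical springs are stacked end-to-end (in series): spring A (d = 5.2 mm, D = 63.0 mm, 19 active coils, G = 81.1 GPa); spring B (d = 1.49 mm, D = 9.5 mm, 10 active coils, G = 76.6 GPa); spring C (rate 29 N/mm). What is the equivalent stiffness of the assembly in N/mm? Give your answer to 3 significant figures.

1.17 N/mm

k_A = Gd⁴/(8D³N_a) = (81.1×10³)(5.2⁴)/(8·63.0³·19) = 1.5602 N/mm
k_B = Gd⁴/(8D³N_a) = (76.6×10³)(1.49⁴)/(8·9.5³·10) = 5.5044 N/mm
Series: 1/k_eq = 1/1.5602 + 1/5.5044 + 1/29 = 0.85711; k_eq = 1.1667 N/mm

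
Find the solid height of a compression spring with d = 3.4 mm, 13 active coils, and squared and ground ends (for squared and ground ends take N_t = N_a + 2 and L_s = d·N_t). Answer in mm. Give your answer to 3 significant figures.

51.0 mm

squared and ground ends: N_t = N_a + 2 = 13 + 2 = 15
L_s = d·N_t = 3.4 × 15 = 51 mm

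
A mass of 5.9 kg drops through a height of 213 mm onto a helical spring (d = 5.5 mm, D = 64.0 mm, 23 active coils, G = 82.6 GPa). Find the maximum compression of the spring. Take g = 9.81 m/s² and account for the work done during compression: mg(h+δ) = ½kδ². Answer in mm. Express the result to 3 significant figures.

168 mm

k = Gd⁴/(8D³N_a) = (82.6×10³)(5.5⁴)/(8·64.0³·23) = 1.567 N/mm
W = mg = 5.9 × 9.81 = 57.879 N
½kδ² − Wδ − Wh = 0 → δ = (W + √(W² + 2kWh))/k
δ = (57.879 + √(3350 + 38637))/1.567 = (57.879 + 204.91)/1.567 = 167.7 mm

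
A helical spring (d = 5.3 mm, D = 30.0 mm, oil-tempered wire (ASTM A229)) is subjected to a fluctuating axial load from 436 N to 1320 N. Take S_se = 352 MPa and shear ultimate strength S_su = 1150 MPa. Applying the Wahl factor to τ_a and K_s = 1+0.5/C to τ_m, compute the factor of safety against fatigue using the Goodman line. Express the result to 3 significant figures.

0.804

C = D/d = 30.0/5.3 = 5.6604; K_W = (4C−1)/(4C−4)+0.615/C = 1.2696; K_s = 1+0.5/C = 1.0883
F_a = (F_max−F_min)/2 = 442 N; F_m = (F_max+F_min)/2 = 878 N
τ_a = K_W·8F_aD/(πd³) = 1.2696 × 226.81 = 287.95 MPa
τ_m = K_s·8F_mD/(πd³) = 1.0883 × 450.53 = 490.33 MPa
Goodman: 1/n_f = τ_a/S_se + τ_m/S_su = 287.95/352 + 490.33/1150 = 0.81804 + 0.42638 = 1.2444
n_f = 1/1.2444 = 0.8036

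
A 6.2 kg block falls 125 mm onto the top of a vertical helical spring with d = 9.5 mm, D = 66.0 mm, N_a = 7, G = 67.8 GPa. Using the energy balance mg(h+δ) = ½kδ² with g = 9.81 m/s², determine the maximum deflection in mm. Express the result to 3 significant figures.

k = Gd⁴/(8D³N_a) = (67.8×10³)(9.5⁴)/(8·66.0³·7) = 34.301 N/mm
W = mg = 6.2 × 9.81 = 60.822 N
½kδ² − Wδ − Wh = 0 → δ = (W + √(W² + 2kWh))/k
δ = (60.822 + √(3699.3 + 521561))/34.301 = (60.822 + 724.75)/34.301 = 22.902 mm

22.9 mm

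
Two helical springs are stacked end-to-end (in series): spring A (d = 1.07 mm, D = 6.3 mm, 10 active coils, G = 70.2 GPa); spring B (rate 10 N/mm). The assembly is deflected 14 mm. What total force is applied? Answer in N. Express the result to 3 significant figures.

44.1 N

k_A = Gd⁴/(8D³N_a) = (70.2×10³)(1.07⁴)/(8·6.3³·10) = 4.6 N/mm
Series: 1/k_eq = 1/4.6 + 1/10 = 0.31739; k_eq = 3.1507 N/mm
F = k_eq·δ = 3.1507·14 = 44.11 N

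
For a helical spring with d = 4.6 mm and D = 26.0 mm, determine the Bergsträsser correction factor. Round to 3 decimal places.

1.255

C = D/d = 26.0/4.6 = 5.6522
K_B = (4C+2)/(4C−3) = 24.609/19.609 = 1.2550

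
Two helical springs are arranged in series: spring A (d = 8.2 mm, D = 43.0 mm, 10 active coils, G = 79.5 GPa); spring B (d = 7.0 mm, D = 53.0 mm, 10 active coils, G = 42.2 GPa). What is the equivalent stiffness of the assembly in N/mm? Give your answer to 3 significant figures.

k_A = Gd⁴/(8D³N_a) = (79.5×10³)(8.2⁴)/(8·43.0³·10) = 56.51 N/mm
k_B = Gd⁴/(8D³N_a) = (42.2×10³)(7.0⁴)/(8·53.0³·10) = 8.5072 N/mm
Series: 1/k_eq = 1/56.51 + 1/8.5072 = 0.13524; k_eq = 7.3941 N/mm

7.39 N/mm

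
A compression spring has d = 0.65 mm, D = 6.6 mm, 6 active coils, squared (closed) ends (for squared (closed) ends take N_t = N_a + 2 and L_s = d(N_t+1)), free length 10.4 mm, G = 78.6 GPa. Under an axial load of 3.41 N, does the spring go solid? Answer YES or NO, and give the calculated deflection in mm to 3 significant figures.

k = Gd⁴/(8D³N_a) = (78.6×10³)(0.65⁴)/(8·6.6³·6) = 1.0167 N/mm
N_t = 8; L_s = 0.65·9 = 5.85 mm; δ_solid = L₀ − L_s = 10.4 − 5.85 = 4.55 mm
δ = F/k = 3.41/1.0167 = 3.3539 mm
δ < δ_solid → spring does not go solid

NO, δ = 3.35 mm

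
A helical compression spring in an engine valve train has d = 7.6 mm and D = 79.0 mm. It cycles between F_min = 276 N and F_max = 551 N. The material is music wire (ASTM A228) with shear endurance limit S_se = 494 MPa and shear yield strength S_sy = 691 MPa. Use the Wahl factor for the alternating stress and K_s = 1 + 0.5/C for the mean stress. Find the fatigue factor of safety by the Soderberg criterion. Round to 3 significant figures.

C = D/d = 79.0/7.6 = 10.3947; K_W = (4C−1)/(4C−4)+0.615/C = 1.1390; K_s = 1+0.5/C = 1.0481
F_a = (F_max−F_min)/2 = 137.5 N; F_m = (F_max+F_min)/2 = 413.5 N
τ_a = K_W·8F_aD/(πd³) = 1.1390 × 63.013 = 71.771 MPa
τ_m = K_s·8F_mD/(πd³) = 1.0481 × 189.5 = 198.61 MPa
Soderberg: 1/n_f = τ_a/S_se + τ_m/S_sy = 71.771/494 + 198.61/691 = 0.14529 + 0.28743 = 0.43271
n_f = 1/0.43271 = 2.311

2.31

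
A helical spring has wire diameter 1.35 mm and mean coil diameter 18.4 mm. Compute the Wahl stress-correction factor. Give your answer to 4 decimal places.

1.1045

C = D/d = 18.4/1.35 = 13.6296
K_W = (4C−1)/(4C−4) + 0.615/C = 53.519/50.519 + 0.0451 = 1.1045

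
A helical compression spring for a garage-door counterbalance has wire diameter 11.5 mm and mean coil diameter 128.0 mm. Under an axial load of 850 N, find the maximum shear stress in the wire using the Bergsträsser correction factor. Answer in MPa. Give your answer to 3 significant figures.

Spring index C = D/d = 128.0/11.5 = 11.1304
K_B = (4C+2)/(4C−3) = 46.522/41.522 = 1.1204
τ₀ = 8FD/(πd³) = 8·850·128.0/(π·11.5³) = 870400/4778 = 182.17 MPa
τ_max = K·τ₀ = 1.1204 × 182.17 = 204.11 MPa

204 MPa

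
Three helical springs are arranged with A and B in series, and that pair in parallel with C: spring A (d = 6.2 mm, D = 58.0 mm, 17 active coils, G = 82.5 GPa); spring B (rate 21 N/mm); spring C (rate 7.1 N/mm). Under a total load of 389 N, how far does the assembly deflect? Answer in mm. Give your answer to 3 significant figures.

k_A = Gd⁴/(8D³N_a) = (82.5×10³)(6.2⁴)/(8·58.0³·17) = 4.5941 N/mm
Springs A,B series: k_AB = 1/(1/4.5941+1/21) = 3.7694 N/mm; parallel with C: k_eq = 3.7694+7.1 = 10.869 N/mm
δ = F/k_eq = 389/10.869 = 35.788 mm

35.8 mm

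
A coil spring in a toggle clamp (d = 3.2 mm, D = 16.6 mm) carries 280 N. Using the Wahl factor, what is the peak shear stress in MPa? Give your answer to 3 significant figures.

Spring index C = D/d = 16.6/3.2 = 5.1875
K_W = (4C−1)/(4C−4) + 0.615/C = 19.750/16.750 + 0.1186 = 1.2977
τ₀ = 8FD/(πd³) = 8·280·16.6/(π·3.2³) = 37184/102.94 = 361.21 MPa
τ_max = K·τ₀ = 1.2977 × 361.21 = 468.72 MPa

469 MPa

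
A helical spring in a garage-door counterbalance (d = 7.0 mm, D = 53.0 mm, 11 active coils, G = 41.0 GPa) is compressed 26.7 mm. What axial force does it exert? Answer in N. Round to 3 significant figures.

k = Gd⁴/(8D³N_a) = (41.0×10³)(7.0⁴)/(8·53.0³·11) = 7.5139 N/mm
F = k·δ = 7.5139 × 26.7 = 200.62 N

201 N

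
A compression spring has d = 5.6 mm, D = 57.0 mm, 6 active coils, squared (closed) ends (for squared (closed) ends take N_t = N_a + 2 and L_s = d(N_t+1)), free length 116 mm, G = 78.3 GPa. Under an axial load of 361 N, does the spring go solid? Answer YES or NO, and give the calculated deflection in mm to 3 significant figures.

NO, δ = 41.7 mm

k = Gd⁴/(8D³N_a) = (78.3×10³)(5.6⁴)/(8·57.0³·6) = 8.6626 N/mm
N_t = 8; L_s = 5.6·9 = 50.4 mm; δ_solid = L₀ − L_s = 116 − 50.4 = 65.6 mm
δ = F/k = 361/8.6626 = 41.673 mm
δ < δ_solid → spring does not go solid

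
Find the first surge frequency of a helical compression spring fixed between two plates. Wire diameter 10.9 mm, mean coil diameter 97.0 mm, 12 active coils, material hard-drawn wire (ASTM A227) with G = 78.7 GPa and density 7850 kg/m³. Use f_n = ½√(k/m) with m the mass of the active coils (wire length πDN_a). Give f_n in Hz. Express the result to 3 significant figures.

k = Gd⁴/(8D³N_a) = (78.7×10³)(10.9⁴)/(8·97.0³·12) = 12.679 N/mm = 12679 N/m
Wire length L = πDN_a = π·97.0·12 = 3656.8 mm
m = ρ·(πd²/4)·L = 7850 × 93.313×10⁻⁶ m² × 3.6568 m = 2.6786 kg
f_n = ½√(k/m) = 0.5·√(12679/2.6786) = 0.5·√(4733.5) = 34.4 Hz

34.4 Hz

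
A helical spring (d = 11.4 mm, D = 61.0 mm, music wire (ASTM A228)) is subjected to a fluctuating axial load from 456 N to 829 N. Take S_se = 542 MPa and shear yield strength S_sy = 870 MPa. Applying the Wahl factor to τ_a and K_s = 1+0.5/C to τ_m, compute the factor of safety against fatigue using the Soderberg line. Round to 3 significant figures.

C = D/d = 61.0/11.4 = 5.3509; K_W = (4C−1)/(4C−4)+0.615/C = 1.2873; K_s = 1+0.5/C = 1.0934
F_a = (F_max−F_min)/2 = 186.5 N; F_m = (F_max+F_min)/2 = 642.5 N
τ_a = K_W·8F_aD/(πd³) = 1.2873 × 19.554 = 25.172 MPa
τ_m = K_s·8F_mD/(πd³) = 1.0934 × 67.364 = 73.659 MPa
Soderberg: 1/n_f = τ_a/S_se + τ_m/S_sy = 25.172/542 + 73.659/870 = 0.04644 + 0.08467 = 0.13111
n_f = 1/0.13111 = 7.627

7.63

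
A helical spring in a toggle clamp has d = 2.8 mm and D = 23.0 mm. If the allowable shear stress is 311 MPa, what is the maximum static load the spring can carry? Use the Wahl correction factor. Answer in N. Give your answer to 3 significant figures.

98.9 N

C = D/d = 23.0/2.8 = 8.2143
K_W = (4C−1)/(4C−4) + 0.615/C = 31.857/28.857 + 0.0749 = 1.1788
τ_max = K·8FD/(πd³) → F_max = τ_allow·πd³/(8DK)
F_max = 311·π·2.8³/(8·23.0·1.1788) = 21448/216.9 = 98.882 N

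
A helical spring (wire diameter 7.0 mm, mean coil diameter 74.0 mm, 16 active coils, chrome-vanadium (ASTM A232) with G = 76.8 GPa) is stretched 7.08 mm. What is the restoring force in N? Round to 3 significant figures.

25.2 N

k = Gd⁴/(8D³N_a) = (76.8×10³)(7.0⁴)/(8·74.0³·16) = 3.5551 N/mm
F = k·δ = 3.5551 × 7.08 = 25.17 N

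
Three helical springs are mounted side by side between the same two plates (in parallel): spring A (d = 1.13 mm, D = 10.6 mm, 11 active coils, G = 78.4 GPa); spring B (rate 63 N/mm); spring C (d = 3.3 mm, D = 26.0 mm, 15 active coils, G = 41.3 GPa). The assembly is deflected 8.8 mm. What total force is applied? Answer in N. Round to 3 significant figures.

k_A = Gd⁴/(8D³N_a) = (78.4×10³)(1.13⁴)/(8·10.6³·11) = 1.2196 N/mm
k_C = Gd⁴/(8D³N_a) = (41.3×10³)(3.3⁴)/(8·26.0³·15) = 2.3222 N/mm
Parallel: k_eq = 1.2196 + 63 + 2.3222 = 66.542 N/mm
F = k_eq·δ = 66.542·8.8 = 585.57 N

586 N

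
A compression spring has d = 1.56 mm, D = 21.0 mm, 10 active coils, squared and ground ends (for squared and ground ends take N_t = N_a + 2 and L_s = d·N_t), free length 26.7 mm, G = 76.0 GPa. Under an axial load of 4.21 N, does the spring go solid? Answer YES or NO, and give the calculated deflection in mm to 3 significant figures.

NO, δ = 6.93 mm

k = Gd⁴/(8D³N_a) = (76.0×10³)(1.56⁴)/(8·21.0³·10) = 0.60752 N/mm
N_t = 12; L_s = 1.56·12 = 18.72 mm; δ_solid = L₀ − L_s = 26.7 − 18.72 = 7.98 mm
δ = F/k = 4.21/0.60752 = 6.9298 mm
δ < δ_solid → spring does not go solid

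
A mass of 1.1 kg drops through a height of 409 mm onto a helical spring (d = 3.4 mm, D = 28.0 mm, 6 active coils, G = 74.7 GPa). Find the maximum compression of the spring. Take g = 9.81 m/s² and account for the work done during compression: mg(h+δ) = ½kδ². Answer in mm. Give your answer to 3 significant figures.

31.7 mm

k = Gd⁴/(8D³N_a) = (74.7×10³)(3.4⁴)/(8·28.0³·6) = 9.4737 N/mm
W = mg = 1.1 × 9.81 = 10.791 N
½kδ² − Wδ − Wh = 0 → δ = (W + √(W² + 2kWh))/k
δ = (10.791 + √(116.45 + 83625))/9.4737 = (10.791 + 289.38)/9.4737 = 31.685 mm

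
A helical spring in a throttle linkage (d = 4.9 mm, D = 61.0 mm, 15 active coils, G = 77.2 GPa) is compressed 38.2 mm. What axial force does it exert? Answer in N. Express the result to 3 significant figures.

k = Gd⁴/(8D³N_a) = (77.2×10³)(4.9⁴)/(8·61.0³·15) = 1.6339 N/mm
F = k·δ = 1.6339 × 38.2 = 62.416 N

62.4 N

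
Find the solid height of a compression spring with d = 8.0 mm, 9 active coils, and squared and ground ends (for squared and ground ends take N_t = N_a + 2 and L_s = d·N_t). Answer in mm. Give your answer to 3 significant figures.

squared and ground ends: N_t = N_a + 2 = 9 + 2 = 11
L_s = d·N_t = 8.0 × 11 = 88 mm

88.0 mm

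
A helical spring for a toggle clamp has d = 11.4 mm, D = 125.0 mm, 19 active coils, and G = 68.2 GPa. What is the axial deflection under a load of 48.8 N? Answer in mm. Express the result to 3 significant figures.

12.6 mm

k = Gd⁴/(8D³N_a) = (68.2×10³)(11.4⁴)/(8·125.0³·19) = 3.88 N/mm
δ = F/k = 48.8 / 3.88 = 12.577 mm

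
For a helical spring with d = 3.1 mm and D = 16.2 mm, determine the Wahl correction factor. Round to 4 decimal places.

C = D/d = 16.2/3.1 = 5.2258
K_W = (4C−1)/(4C−4) + 0.615/C = 19.903/16.903 + 0.1177 = 1.2952

1.2952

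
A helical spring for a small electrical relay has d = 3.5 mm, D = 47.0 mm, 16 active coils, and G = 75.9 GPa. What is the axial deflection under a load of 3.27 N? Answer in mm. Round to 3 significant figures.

3.82 mm

k = Gd⁴/(8D³N_a) = (75.9×10³)(3.5⁴)/(8·47.0³·16) = 0.85706 N/mm
δ = F/k = 3.27 / 0.85706 = 3.8154 mm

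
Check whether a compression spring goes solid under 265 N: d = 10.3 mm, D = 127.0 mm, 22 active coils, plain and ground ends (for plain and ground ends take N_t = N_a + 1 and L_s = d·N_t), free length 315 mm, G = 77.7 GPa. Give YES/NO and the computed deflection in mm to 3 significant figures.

k = Gd⁴/(8D³N_a) = (77.7×10³)(10.3⁴)/(8·127.0³·22) = 2.4258 N/mm
N_t = 23; L_s = 10.3·23 = 236.9 mm; δ_solid = L₀ − L_s = 315 − 236.9 = 78.1 mm
δ = F/k = 265/2.4258 = 109.24 mm
δ ≥ δ_solid → spring goes solid

YES, δ = 109 mm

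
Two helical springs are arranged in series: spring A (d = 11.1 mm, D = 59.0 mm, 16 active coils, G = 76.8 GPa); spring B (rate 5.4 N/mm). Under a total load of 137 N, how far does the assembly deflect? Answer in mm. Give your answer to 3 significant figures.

28.5 mm

k_A = Gd⁴/(8D³N_a) = (76.8×10³)(11.1⁴)/(8·59.0³·16) = 44.349 N/mm
Series: 1/k_eq = 1/44.349 + 1/5.4 = 0.20773; k_eq = 4.8139 N/mm
δ = F/k_eq = 137/4.8139 = 28.459 mm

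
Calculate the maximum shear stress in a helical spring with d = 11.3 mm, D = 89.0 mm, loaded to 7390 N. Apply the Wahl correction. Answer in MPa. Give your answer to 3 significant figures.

1380 MPa

Spring index C = D/d = 89.0/11.3 = 7.8761
K_W = (4C−1)/(4C−4) + 0.615/C = 30.504/27.504 + 0.0781 = 1.1872
τ₀ = 8FD/(πd³) = 8·7390·89.0/(π·11.3³) = 5.26168e+06/4533 = 1160.8 MPa
τ_max = K·τ₀ = 1.1872 × 1160.8 = 1378 MPa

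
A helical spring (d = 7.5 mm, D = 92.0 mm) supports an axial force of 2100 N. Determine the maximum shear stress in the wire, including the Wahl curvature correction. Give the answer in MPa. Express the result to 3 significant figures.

1300 MPa

Spring index C = D/d = 92.0/7.5 = 12.2667
K_W = (4C−1)/(4C−4) + 0.615/C = 48.067/45.067 + 0.0501 = 1.1167
τ₀ = 8FD/(πd³) = 8·2100·92.0/(π·7.5³) = 1.5456e+06/1325.4 = 1166.2 MPa
τ_max = K·τ₀ = 1.1167 × 1166.2 = 1302.3 MPa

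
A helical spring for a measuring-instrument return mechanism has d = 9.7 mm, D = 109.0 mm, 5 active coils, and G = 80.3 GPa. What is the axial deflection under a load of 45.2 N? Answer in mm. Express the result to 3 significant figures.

k = Gd⁴/(8D³N_a) = (80.3×10³)(9.7⁴)/(8·109.0³·5) = 13.723 N/mm
δ = F/k = 45.2 / 13.723 = 3.2936 mm

3.29 mm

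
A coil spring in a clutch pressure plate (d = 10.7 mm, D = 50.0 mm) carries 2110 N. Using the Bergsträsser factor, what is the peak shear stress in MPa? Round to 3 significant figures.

289 MPa

Spring index C = D/d = 50.0/10.7 = 4.6729
K_B = (4C+2)/(4C−3) = 20.692/15.692 = 1.3186
τ₀ = 8FD/(πd³) = 8·2110·50.0/(π·10.7³) = 844000/3848.6 = 219.3 MPa
τ_max = K·τ₀ = 1.3186 × 219.3 = 289.18 MPa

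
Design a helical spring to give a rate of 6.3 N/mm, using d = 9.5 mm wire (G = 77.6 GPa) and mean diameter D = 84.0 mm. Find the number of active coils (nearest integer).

21

N_a = Gd⁴/(8D³k) = (77.6×10³ × 9.5⁴)/(8 × 84.0³ × 6.3)
    = 6.32057e+08 / 2.98723e+07 = 21.16 → 21 coils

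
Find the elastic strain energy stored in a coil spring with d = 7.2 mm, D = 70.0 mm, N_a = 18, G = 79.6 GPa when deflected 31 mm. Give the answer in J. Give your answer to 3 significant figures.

2.08 J

k = Gd⁴/(8D³N_a) = (79.6×10³)(7.2⁴)/(8·70.0³·18) = 4.331 N/mm
U = ½kδ² = 0.5 × 4.331 × 31² = 2081 N·mm = 2.081 J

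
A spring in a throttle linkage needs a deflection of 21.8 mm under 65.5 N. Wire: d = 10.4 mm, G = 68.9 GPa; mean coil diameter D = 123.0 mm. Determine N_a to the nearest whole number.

Required rate k = F/δ = 65.5/21.8 = 3.0046 N/mm
N_a = Gd⁴/(8D³k) = (68.9×10³ × 10.4⁴)/(8 × 123.0³ × 3.0046)
    = 8.06033e+08 / 4.47291e+07 = 18.02 → 18 coils

18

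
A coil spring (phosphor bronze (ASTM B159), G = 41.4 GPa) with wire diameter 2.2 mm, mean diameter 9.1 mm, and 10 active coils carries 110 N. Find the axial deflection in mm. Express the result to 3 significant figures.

6.84 mm

k = Gd⁴/(8D³N_a) = (41.4×10³)(2.2⁴)/(8·9.1³·10) = 16.087 N/mm
δ = F/k = 110 / 16.087 = 6.8378 mm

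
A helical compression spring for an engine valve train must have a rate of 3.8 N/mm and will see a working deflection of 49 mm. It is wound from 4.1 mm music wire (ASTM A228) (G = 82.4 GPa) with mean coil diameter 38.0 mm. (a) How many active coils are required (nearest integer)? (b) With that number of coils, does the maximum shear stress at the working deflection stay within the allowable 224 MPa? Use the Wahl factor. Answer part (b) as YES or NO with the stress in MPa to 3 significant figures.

(a) 14 coils; (b) NO, τ_max = 302 MPa

N_a = Gd⁴/(8D³k) = (82.4×10³)(4.1⁴)/(8·38.0³·3.8) = 13.96 → N_a = 14
Actual rate k = Gd⁴/(8D³·14) = 3.7887 N/mm
Working load F = kδ = 3.7887·49 = 185.65 N
C = 38.0/4.1 = 9.2683; K_W = (4C−1)/(4C−4)+0.615/C = 1.1571
τ_max = K_W·8FD/(πd³) = 1.1571·260.65 = 301.59 MPa
τ_max > 224 MPa → exceeds allowable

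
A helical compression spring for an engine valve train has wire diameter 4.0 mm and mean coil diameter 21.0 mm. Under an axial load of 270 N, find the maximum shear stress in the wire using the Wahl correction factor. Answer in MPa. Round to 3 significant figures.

Spring index C = D/d = 21.0/4.0 = 5.2500
K_W = (4C−1)/(4C−4) + 0.615/C = 20.000/17.000 + 0.1171 = 1.2936
τ₀ = 8FD/(πd³) = 8·270·21.0/(π·4.0³) = 45360/201.06 = 225.6 MPa
τ_max = K·τ₀ = 1.2936 × 225.6 = 291.84 MPa

292 MPa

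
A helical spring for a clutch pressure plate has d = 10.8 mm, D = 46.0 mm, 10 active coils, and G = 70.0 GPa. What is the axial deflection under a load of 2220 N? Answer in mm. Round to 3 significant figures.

18.2 mm

k = Gd⁴/(8D³N_a) = (70.0×10³)(10.8⁴)/(8·46.0³·10) = 122.3 N/mm
δ = F/k = 2220 / 122.3 = 18.152 mm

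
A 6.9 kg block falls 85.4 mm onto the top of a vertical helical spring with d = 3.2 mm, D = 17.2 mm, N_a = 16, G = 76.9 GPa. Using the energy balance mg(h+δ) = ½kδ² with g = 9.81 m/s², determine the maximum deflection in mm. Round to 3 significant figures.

k = Gd⁴/(8D³N_a) = (76.9×10³)(3.2⁴)/(8·17.2³·16) = 12.38 N/mm
W = mg = 6.9 × 9.81 = 67.689 N
½kδ² − Wδ − Wh = 0 → δ = (W + √(W² + 2kWh))/k
δ = (67.689 + √(4581.8 + 143132))/12.38 = (67.689 + 384.34)/12.38 = 36.512 mm

36.5 mm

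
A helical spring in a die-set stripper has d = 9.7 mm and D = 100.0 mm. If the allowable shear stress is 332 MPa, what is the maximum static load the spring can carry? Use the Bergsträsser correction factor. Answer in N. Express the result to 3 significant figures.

C = D/d = 100.0/9.7 = 10.3093
K_B = (4C+2)/(4C−3) = 43.237/38.237 = 1.1308
τ_max = K·8FD/(πd³) → F_max = τ_allow·πd³/(8DK)
F_max = 332·π·9.7³/(8·100.0·1.1308) = 9.5193e+05/904.61 = 1052.3 N

1050 N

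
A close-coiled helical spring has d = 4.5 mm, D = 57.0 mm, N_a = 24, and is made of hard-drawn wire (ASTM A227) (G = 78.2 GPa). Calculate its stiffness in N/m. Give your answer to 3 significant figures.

902 N/m

k = Gd⁴/(8D³N_a) = (78.2×10³ × 4.5⁴) / (8 × 57.0³ × 24)
  = 3.20669e+07 / 3.55571e+07 = 0.90184 N/mm = 901.84 N/m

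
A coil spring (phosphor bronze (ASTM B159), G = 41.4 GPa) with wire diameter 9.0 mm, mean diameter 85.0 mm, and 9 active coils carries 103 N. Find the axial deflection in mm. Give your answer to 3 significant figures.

16.8 mm

k = Gd⁴/(8D³N_a) = (41.4×10³)(9.0⁴)/(8·85.0³·9) = 6.143 N/mm
δ = F/k = 103 / 6.143 = 16.767 mm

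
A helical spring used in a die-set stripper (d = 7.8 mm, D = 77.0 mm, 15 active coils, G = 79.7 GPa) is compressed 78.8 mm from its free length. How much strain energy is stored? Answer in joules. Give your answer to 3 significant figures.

16.7 J

k = Gd⁴/(8D³N_a) = (79.7×10³)(7.8⁴)/(8·77.0³·15) = 5.385 N/mm
U = ½kδ² = 0.5 × 5.385 × 78.8² = 16719 N·mm = 16.719 J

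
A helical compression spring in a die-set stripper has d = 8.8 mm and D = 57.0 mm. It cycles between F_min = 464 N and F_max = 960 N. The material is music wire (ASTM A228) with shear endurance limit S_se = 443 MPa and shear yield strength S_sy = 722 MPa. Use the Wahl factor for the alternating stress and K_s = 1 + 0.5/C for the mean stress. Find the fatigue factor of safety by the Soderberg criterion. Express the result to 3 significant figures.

C = D/d = 57.0/8.8 = 6.4773; K_W = (4C−1)/(4C−4)+0.615/C = 1.2319; K_s = 1+0.5/C = 1.0772
F_a = (F_max−F_min)/2 = 248 N; F_m = (F_max+F_min)/2 = 712 N
τ_a = K_W·8F_aD/(πd³) = 1.2319 × 52.822 = 65.071 MPa
τ_m = K_s·8F_mD/(πd³) = 1.0772 × 151.65 = 163.36 MPa
Soderberg: 1/n_f = τ_a/S_se + τ_m/S_sy = 65.071/443 + 163.36/722 = 0.14689 + 0.22626 = 0.37314
n_f = 1/0.37314 = 2.68

2.68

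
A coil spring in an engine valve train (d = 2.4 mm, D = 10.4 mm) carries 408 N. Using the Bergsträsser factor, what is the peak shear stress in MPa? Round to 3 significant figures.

Spring index C = D/d = 10.4/2.4 = 4.3333
K_B = (4C+2)/(4C−3) = 19.333/14.333 = 1.3488
τ₀ = 8FD/(πd³) = 8·408·10.4/(π·2.4³) = 33945.6/43.429 = 781.63 MPa
τ_max = K·τ₀ = 1.3488 × 781.63 = 1054.3 MPa

1050 MPa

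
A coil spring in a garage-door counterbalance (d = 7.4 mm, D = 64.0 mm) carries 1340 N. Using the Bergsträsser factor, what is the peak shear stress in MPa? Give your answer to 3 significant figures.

624 MPa

Spring index C = D/d = 64.0/7.4 = 8.6486
K_B = (4C+2)/(4C−3) = 36.595/31.595 = 1.1583
τ₀ = 8FD/(πd³) = 8·1340·64.0/(π·7.4³) = 686080/1273 = 538.93 MPa
τ_max = K·τ₀ = 1.1583 × 538.93 = 624.21 MPa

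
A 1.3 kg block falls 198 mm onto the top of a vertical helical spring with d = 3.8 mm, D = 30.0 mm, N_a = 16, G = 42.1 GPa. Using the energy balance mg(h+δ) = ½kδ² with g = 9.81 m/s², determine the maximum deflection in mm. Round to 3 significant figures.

49.9 mm

k = Gd⁴/(8D³N_a) = (42.1×10³)(3.8⁴)/(8·30.0³·16) = 2.5401 N/mm
W = mg = 1.3 × 9.81 = 12.753 N
½kδ² − Wδ − Wh = 0 → δ = (W + √(W² + 2kWh))/k
δ = (12.753 + √(162.64 + 12827.7))/2.5401 = (12.753 + 113.98)/2.5401 = 49.892 mm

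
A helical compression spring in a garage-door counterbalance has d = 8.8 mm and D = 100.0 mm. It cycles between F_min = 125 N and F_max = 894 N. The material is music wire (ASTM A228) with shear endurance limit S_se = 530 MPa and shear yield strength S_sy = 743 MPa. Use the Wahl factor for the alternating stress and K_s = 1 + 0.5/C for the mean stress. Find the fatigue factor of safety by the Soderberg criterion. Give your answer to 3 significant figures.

1.75

C = D/d = 100.0/8.8 = 11.3636; K_W = (4C−1)/(4C−4)+0.615/C = 1.1265; K_s = 1+0.5/C = 1.0440
F_a = (F_max−F_min)/2 = 384.5 N; F_m = (F_max+F_min)/2 = 509.5 N
τ_a = K_W·8F_aD/(πd³) = 1.1265 × 143.68 = 161.85 MPa
τ_m = K_s·8F_mD/(πd³) = 1.0440 × 190.39 = 198.76 MPa
Soderberg: 1/n_f = τ_a/S_se + τ_m/S_sy = 161.85/530 + 198.76/743 = 0.30538 + 0.26751 = 0.57289
n_f = 1/0.57289 = 1.746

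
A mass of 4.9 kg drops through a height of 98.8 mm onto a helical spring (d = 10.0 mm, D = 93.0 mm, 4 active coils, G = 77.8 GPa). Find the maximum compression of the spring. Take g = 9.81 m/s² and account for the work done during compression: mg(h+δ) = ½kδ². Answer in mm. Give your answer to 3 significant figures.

19.4 mm

k = Gd⁴/(8D³N_a) = (77.8×10³)(10.0⁴)/(8·93.0³·4) = 30.226 N/mm
W = mg = 4.9 × 9.81 = 48.069 N
½kδ² − Wδ − Wh = 0 → δ = (W + √(W² + 2kWh))/k
δ = (48.069 + √(2310.6 + 287100))/30.226 = (48.069 + 537.97)/30.226 = 19.389 mm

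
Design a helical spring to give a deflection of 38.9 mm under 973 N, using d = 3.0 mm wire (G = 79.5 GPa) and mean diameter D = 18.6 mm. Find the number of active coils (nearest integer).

5

Required rate k = F/δ = 973/38.9 = 25.013 N/mm
N_a = Gd⁴/(8D³k) = (79.5×10³ × 3.0⁴)/(8 × 18.6³ × 25.013)
    = 6.4395e+06 / 1.28763e+06 = 5.001 → 5 coils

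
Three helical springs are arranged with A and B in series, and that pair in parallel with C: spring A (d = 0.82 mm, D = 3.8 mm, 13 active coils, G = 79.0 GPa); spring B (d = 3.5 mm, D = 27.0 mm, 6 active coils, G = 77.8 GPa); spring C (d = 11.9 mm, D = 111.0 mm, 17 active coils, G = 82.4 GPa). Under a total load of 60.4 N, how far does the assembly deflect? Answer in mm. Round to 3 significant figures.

4.63 mm

k_A = Gd⁴/(8D³N_a) = (79.0×10³)(0.82⁴)/(8·3.8³·13) = 6.2589 N/mm
k_B = Gd⁴/(8D³N_a) = (77.8×10³)(3.5⁴)/(8·27.0³·6) = 12.357 N/mm
k_C = Gd⁴/(8D³N_a) = (82.4×10³)(11.9⁴)/(8·111.0³·17) = 8.884 N/mm
Springs A,B series: k_AB = 1/(1/6.2589+1/12.357) = 4.1546 N/mm; parallel with C: k_eq = 4.1546+8.884 = 13.039 N/mm
δ = F/k_eq = 60.4/13.039 = 4.6324 mm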